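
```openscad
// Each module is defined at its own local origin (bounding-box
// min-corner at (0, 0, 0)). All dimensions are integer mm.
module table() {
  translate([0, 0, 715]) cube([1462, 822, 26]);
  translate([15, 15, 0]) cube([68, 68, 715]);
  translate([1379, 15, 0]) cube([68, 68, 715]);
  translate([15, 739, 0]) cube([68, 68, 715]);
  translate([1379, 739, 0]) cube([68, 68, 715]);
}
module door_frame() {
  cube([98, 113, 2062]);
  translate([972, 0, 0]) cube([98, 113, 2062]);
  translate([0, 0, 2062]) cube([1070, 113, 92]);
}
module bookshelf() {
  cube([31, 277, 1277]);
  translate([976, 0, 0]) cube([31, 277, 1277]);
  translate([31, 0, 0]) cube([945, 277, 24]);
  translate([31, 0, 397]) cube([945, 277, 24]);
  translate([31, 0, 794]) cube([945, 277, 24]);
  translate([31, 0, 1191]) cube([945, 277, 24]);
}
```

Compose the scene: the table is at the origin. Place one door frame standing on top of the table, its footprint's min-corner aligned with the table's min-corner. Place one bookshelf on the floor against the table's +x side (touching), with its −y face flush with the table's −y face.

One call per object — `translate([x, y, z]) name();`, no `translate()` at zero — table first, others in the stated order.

table();
translate([0, 0, 741]) door_frame();
translate([1462, 0, 0]) bookshelf();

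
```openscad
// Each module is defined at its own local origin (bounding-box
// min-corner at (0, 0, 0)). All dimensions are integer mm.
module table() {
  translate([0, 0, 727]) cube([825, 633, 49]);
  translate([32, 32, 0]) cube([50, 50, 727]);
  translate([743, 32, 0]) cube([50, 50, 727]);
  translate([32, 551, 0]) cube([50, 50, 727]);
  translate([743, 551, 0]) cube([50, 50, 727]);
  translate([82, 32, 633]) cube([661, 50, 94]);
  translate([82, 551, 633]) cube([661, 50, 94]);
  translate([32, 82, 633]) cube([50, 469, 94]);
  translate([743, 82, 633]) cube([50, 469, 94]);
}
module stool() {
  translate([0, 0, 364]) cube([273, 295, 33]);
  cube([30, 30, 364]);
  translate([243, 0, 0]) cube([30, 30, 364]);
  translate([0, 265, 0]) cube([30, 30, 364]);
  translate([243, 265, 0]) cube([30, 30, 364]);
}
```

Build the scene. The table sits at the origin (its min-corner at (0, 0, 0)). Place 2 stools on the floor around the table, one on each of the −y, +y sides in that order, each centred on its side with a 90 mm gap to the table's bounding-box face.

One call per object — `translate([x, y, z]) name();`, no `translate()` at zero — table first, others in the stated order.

table();
translate([276, -385, 0]) stool();
translate([276, 723, 0]) stool();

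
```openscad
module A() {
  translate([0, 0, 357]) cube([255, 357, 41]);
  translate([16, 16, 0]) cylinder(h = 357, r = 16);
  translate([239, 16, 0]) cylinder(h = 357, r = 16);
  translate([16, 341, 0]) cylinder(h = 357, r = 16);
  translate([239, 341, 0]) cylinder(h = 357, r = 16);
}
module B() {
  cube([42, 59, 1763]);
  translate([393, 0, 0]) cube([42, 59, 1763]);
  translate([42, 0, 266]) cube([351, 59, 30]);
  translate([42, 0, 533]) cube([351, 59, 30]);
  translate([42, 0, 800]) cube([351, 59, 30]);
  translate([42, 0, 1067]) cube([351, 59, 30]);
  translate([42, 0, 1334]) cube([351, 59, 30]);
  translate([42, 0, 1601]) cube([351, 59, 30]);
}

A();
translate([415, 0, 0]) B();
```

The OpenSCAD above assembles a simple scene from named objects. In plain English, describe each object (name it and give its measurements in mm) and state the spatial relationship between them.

A is a simple wooden stool: a rectangular seat 255 mm (x) by 357 mm (y), 41 mm thick, top face at z = 398 mm, on four round legs, each 32 mm in diameter. The legs rest on z = 0, each leg's axis is inset half a diameter from the nearest pair of seat edges (so the leg's bounding box is flush with the corner).

B is a straight ladder. Two 42×59 mm vertical rails, 1763 mm tall, stand 435 mm apart (outside-to-outside) with their front faces coplanar on the −y side. 6 rungs, each 59 mm deep and 30 mm tall, span between the inner faces of the rails, front faces flush with the rails. The lowest rung's underside is at z = 266 mm and rungs are spaced 267 mm apart (underside to underside).

The ladder is on the floor beside the stool on its +x side.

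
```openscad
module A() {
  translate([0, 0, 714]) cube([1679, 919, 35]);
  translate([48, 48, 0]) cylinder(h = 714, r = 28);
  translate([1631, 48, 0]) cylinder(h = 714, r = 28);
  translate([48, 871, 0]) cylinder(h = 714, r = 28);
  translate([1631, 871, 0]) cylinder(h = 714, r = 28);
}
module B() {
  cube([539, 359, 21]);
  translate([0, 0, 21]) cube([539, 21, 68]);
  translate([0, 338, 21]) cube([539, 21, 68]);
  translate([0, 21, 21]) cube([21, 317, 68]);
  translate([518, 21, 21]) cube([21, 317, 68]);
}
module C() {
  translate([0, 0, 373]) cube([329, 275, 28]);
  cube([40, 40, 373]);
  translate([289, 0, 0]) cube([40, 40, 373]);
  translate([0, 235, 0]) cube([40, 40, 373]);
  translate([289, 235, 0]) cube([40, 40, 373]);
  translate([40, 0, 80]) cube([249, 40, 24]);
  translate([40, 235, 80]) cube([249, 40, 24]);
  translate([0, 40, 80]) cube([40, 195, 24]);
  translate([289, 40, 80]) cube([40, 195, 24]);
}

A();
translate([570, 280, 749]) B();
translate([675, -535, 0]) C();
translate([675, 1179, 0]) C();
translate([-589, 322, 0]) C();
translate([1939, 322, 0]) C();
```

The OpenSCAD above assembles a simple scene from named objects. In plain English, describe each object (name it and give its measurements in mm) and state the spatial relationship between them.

A is a table: top 1679 mm (x) × 919 mm (y), 35 mm thick, upper face at z = 749 mm, on four round legs of 56 mm diameter, each leg's bounding box inset 20 mm from the nearest pair of top edges, running from z = 0 to the bottom of the top.

B is an open-topped rectangular box: outside dimensions 539×359×89 mm, with a uniform wall and base thickness of 21 mm. The base is a full 539×359 slab on the floor; four walls sit on top of the base. The front and back walls (the −y and +y sides) span the full width; the two side walls fit between them.

C is a four-legged stool. The seat is a 329×275×28 mm slab whose top surface is at z = 401 mm; four square legs, each 40×40 mm in cross-section, run from the floor (z = 0) to the underside of the seat, each flush with a corner of the seat. Four stretchers, 40 mm wide and 24 mm tall, connect adjacent legs with their undersides at z = 80 mm, each running between the inner faces of the legs it joins and aligned with the legs' outer faces on the other axis.

The open box is on top of the table, centred. Four stools sit around the table at the −y, +y, −x, +x sides.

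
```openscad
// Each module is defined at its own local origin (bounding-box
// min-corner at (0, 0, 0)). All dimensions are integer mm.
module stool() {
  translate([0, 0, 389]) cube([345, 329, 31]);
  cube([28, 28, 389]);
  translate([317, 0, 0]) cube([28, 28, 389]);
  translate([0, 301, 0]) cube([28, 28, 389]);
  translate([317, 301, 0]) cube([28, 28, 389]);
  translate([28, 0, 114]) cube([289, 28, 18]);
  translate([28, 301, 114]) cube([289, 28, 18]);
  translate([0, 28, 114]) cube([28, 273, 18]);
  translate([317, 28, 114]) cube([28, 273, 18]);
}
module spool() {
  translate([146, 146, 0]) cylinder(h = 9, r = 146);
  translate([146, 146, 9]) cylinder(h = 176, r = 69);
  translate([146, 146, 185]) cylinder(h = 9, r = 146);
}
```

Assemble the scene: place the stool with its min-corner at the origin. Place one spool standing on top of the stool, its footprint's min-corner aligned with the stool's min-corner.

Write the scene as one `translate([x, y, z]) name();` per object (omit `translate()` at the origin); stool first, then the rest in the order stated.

stool();
translate([0, 0, 420]) spool();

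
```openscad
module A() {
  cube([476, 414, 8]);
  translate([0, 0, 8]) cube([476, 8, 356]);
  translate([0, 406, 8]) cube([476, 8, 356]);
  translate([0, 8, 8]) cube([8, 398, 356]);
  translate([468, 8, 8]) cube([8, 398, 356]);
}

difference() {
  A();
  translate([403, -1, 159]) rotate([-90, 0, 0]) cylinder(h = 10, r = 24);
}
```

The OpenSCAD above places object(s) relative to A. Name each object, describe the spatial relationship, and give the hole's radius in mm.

A is an open box. The open box has a circular hole through its front wall. The hole's radius is 24 mm.

The subtracted cylinder has r = 24 mm.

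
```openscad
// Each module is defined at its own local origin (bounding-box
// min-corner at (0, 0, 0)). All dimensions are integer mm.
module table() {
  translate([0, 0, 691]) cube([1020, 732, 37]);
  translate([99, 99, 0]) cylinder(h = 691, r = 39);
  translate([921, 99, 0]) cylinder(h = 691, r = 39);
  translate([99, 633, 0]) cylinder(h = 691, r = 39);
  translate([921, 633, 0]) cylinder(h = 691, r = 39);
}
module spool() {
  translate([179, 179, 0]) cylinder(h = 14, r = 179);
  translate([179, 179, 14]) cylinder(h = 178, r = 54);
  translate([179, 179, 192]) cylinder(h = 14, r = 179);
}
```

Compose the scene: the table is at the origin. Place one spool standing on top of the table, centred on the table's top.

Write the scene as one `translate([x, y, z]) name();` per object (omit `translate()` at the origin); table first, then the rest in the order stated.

table();
translate([331, 187, 728]) spool();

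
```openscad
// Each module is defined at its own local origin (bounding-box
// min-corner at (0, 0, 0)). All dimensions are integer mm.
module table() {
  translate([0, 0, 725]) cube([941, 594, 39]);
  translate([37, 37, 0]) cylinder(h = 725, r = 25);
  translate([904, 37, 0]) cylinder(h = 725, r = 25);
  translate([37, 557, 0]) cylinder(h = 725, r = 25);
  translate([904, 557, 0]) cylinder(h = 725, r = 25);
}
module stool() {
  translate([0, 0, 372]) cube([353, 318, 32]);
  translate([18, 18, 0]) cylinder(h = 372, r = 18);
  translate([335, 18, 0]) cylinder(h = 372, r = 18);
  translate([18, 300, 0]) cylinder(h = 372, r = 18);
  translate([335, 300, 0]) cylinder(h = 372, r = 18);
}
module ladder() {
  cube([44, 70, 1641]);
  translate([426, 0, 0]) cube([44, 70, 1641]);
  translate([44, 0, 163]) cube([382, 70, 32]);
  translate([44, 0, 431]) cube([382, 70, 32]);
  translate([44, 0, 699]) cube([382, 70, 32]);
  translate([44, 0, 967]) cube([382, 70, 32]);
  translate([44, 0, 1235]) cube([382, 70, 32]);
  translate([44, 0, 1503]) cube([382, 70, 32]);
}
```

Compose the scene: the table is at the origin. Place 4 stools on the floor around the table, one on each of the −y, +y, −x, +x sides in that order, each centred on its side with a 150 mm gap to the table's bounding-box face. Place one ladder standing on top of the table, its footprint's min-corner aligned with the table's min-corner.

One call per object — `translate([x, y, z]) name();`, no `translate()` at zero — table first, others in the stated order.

table();
translate([294, -468, 0]) stool();
translate([294, 744, 0]) stool();
translate([-503, 138, 0]) stool();
translate([1091, 138, 0]) stool();
translate([0, 0, 764]) ladder();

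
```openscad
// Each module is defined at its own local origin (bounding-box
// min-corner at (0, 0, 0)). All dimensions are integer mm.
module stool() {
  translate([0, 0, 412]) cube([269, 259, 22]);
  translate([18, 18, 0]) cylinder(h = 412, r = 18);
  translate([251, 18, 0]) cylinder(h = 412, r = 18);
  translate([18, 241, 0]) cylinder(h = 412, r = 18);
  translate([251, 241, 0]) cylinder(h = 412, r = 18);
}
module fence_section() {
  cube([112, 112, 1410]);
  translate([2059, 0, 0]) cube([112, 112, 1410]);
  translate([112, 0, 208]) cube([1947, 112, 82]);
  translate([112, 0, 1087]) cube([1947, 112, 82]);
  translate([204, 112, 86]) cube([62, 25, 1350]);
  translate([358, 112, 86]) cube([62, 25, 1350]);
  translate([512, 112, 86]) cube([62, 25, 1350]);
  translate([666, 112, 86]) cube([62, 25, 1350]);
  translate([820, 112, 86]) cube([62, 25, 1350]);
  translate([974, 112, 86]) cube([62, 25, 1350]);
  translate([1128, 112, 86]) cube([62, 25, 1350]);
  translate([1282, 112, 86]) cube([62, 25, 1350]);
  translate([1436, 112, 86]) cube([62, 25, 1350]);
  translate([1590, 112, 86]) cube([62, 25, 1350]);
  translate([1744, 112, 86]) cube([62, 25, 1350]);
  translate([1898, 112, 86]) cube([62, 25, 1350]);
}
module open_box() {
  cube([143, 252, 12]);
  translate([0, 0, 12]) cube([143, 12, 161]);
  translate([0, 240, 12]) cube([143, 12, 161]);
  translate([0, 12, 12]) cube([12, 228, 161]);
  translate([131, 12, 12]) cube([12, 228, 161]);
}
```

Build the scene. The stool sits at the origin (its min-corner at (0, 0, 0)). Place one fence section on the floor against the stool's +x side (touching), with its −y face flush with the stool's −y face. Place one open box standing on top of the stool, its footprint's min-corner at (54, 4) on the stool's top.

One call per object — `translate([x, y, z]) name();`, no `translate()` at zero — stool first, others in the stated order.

stool();
translate([269, 0, 0]) fence_section();
translate([54, 4, 434]) open_box();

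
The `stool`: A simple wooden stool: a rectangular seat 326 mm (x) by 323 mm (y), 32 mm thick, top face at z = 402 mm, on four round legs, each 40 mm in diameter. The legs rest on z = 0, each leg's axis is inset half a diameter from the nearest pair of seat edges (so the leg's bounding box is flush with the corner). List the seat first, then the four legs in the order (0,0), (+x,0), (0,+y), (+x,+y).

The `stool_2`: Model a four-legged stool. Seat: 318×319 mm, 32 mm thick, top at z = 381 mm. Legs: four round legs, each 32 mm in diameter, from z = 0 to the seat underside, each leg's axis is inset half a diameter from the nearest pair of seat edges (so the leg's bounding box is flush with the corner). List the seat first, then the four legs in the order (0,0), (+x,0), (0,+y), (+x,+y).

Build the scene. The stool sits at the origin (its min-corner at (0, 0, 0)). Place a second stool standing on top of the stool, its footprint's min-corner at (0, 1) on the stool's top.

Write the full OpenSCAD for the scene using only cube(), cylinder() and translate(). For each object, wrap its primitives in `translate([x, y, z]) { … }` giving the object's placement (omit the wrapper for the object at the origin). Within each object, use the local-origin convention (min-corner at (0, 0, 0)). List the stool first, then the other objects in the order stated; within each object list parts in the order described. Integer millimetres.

translate([0, 0, 370]) cube([326, 323, 32]);
translate([20, 20, 0]) cylinder(h = 370, r = 20);
translate([306, 20, 0]) cylinder(h = 370, r = 20);
translate([20, 303, 0]) cylinder(h = 370, r = 20);
translate([306, 303, 0]) cylinder(h = 370, r = 20);
translate([0, 1, 402]) {
  translate([0, 0, 349]) cube([318, 319, 32]);
  translate([16, 16, 0]) cylinder(h = 349, r = 16);
  translate([302, 16, 0]) cylinder(h = 349, r = 16);
  translate([16, 303, 0]) cylinder(h = 349, r = 16);
  translate([302, 303, 0]) cylinder(h = 349, r = 16);
}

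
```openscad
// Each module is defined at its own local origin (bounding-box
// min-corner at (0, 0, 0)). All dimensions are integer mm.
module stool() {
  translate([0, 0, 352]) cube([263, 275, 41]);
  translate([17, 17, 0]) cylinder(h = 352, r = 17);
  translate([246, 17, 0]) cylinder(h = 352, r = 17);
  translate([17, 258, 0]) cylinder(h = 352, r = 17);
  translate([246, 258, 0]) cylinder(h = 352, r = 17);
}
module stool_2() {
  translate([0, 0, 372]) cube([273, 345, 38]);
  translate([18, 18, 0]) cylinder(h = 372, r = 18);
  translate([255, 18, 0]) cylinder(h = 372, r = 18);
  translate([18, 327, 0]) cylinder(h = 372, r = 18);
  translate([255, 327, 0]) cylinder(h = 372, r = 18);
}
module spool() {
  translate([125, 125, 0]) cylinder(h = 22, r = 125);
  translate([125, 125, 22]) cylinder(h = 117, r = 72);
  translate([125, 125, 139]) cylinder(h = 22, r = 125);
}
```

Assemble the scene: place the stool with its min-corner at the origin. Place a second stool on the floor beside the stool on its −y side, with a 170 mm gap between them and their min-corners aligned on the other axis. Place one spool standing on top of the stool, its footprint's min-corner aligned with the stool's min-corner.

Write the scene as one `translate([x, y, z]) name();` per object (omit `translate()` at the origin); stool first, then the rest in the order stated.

stool();
translate([0, -515, 0]) stool_2();
translate([0, 0, 393]) spool();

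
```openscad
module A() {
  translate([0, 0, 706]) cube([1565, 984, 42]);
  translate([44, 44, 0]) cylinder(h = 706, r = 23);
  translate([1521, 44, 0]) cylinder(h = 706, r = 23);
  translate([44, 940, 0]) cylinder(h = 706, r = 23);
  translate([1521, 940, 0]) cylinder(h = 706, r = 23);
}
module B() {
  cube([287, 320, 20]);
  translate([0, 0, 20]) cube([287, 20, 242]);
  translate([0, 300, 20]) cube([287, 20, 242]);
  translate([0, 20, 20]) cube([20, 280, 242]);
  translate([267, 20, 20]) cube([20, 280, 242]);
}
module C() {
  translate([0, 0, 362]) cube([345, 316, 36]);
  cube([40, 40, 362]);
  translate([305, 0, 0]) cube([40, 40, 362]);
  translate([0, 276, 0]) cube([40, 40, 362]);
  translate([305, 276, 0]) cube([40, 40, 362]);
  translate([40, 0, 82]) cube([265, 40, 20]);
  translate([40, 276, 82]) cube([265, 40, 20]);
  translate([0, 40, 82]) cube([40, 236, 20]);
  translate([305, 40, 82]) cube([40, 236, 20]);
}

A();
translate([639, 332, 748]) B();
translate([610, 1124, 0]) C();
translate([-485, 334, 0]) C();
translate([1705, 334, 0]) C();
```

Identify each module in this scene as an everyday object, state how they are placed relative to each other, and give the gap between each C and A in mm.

Each stool's nearest face is 140 mm from the table's bounding box.

A is a table. B is an open box. C is a stool. The open box is on top of the table, centred. Three stools sit around the table at the +y, −x, +x sides. The gap between each stool and the table is 140 mm.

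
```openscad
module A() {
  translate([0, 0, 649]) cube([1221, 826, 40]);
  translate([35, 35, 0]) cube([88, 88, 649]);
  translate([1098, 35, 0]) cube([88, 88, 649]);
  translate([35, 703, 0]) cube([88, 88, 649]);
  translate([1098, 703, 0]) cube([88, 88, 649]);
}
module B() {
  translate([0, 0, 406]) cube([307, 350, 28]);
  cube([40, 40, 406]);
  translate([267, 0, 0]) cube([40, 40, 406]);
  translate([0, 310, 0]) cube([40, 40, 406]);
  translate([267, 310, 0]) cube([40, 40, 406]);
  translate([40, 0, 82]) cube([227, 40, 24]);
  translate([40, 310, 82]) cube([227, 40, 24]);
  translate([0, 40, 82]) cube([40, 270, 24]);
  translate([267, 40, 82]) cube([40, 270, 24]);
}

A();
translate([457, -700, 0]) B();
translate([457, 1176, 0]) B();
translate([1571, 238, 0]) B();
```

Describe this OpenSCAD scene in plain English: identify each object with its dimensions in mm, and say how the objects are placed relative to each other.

A is a rectangular dining table. The top is 1221×826×40 mm with its upper surface at z = 689 mm. It stands on four 88×88 mm square legs, each inset 35 mm from the nearest pair of top edges, running from the floor to the underside of the top.

B is a four-legged stool. The seat is a 307×350×28 mm slab whose top surface is at z = 434 mm; four square legs, each 40×40 mm in cross-section, run from the floor (z = 0) to the underside of the seat, each flush with a corner of the seat. Four stretchers, 40 mm wide and 24 mm tall, connect adjacent legs with their undersides at z = 82 mm, each running between the inner faces of the legs it joins and aligned with the legs' outer faces on the other axis.

Three stools sit around the table at the −y, +y, +x sides.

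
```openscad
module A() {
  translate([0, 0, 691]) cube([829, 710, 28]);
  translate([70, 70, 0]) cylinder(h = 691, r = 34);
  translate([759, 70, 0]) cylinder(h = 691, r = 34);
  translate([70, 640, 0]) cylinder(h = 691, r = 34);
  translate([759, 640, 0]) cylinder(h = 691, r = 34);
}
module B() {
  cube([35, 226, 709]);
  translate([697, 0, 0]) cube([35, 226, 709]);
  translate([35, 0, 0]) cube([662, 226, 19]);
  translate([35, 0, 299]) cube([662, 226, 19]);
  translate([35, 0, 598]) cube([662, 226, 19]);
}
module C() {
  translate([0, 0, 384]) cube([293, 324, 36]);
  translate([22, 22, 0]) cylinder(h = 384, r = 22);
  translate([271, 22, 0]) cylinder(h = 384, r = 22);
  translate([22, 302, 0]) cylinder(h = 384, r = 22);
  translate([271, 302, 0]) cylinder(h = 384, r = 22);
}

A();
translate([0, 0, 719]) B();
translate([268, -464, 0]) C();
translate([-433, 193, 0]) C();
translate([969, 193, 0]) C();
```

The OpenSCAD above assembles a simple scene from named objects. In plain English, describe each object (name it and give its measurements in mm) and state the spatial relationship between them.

A is a rectangular dining table. The top is 829×710×28 mm with its upper surface at z = 719 mm. It stands on four round legs of 68 mm diameter, each leg's bounding box inset 36 mm from the nearest pair of top edges, running from the floor to the underside of the top.

B is an open bookshelf. Two side panels, each 35 mm thick, 226 mm deep and 709 mm tall, stand 732 mm apart (outside-to-outside). Between them sit 3 shelves, each 19 mm thick and 226 mm deep, spanning the full gap between the sides. The bottom shelf rests on the floor (its underside at z = 0) and the clear gap between one shelf's top and the next shelf's underside is 280 mm.

C is a simple wooden stool: a rectangular seat 293 mm (x) by 324 mm (y), 36 mm thick, top face at z = 420 mm, on four round legs, each 44 mm in diameter. The legs rest on z = 0, each leg's axis is inset half a diameter from the nearest pair of seat edges (so the leg's bounding box is flush with the corner).

The bookshelf is on top of the table. Three stools sit around the table at the −y, −x, +x sides.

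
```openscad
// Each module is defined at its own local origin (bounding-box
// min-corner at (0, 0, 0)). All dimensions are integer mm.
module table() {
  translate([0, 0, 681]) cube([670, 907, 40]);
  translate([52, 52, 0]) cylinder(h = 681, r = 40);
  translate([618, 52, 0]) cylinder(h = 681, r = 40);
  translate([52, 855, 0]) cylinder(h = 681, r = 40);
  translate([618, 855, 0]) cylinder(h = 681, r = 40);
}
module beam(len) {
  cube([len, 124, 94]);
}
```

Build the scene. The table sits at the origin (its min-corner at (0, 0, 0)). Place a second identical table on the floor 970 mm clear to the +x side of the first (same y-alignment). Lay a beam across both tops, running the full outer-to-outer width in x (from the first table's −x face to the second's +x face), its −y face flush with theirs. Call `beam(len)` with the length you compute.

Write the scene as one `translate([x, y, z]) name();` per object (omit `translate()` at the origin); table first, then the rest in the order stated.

table();
translate([1640, 0, 0]) table();
translate([0, 0, 721]) beam(2310);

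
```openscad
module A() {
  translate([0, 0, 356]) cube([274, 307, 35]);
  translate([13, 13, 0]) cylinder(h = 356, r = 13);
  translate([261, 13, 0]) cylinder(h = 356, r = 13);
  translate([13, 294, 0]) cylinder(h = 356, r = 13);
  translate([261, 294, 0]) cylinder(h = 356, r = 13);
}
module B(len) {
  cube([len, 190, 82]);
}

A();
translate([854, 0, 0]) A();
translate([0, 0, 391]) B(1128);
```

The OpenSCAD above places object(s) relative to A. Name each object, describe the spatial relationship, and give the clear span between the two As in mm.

Second stool starts at x = 854; first ends at x = 274; clear span = 854 − 274 = 580 mm.

A is a stool. B is a beam. A beam spans the tops of two stools. The clear span between the two stools is 580 mm.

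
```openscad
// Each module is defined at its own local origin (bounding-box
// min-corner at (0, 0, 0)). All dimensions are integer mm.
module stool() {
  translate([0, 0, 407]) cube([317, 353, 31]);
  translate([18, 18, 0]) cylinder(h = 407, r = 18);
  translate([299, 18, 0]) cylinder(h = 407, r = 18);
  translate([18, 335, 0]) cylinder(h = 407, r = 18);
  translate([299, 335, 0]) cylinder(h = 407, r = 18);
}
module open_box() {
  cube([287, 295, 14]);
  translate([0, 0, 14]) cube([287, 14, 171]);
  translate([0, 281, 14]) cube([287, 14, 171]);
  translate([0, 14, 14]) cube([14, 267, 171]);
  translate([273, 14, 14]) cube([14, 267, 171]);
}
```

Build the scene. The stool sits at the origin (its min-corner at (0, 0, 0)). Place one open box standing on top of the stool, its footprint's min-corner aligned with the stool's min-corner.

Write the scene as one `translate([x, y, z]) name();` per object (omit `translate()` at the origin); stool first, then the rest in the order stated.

stool();
translate([0, 0, 438]) open_box();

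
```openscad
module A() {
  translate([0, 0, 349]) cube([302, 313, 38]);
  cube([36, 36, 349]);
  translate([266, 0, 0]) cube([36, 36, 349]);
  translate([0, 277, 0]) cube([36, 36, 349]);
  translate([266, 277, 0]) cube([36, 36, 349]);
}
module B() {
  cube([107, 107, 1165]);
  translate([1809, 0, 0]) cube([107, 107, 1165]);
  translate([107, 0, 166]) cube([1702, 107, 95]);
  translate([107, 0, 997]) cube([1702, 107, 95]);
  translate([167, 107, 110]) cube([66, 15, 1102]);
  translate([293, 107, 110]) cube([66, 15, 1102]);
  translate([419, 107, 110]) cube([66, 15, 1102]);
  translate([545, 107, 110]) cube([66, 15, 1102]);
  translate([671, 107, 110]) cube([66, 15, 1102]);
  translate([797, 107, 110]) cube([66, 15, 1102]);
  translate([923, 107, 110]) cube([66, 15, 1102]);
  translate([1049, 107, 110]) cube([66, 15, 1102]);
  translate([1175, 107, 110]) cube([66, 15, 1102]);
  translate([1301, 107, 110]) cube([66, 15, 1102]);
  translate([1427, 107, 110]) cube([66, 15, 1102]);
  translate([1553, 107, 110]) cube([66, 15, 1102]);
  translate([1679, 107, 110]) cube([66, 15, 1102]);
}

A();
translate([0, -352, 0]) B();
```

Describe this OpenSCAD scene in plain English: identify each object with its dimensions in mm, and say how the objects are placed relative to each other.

A is a four-legged stool. The seat is a 302×313×38 mm slab whose top surface is at z = 387 mm; four square legs, each 36×36 mm in cross-section, run from the floor (z = 0) to the underside of the seat, each flush with a corner of the seat.

B is a fence section. Two 107×107 mm posts, 1165 mm tall, stand on the floor with a clear span of 1702 mm between their inner faces. Two horizontal rails of 107×95 mm section span the gap between the posts with their undersides at z = 166 mm and z = 997 mm, flush with the posts' −y face. 13 pickets, each 66 mm wide, 15 mm thick and 1102 mm tall, are fixed to the +y face of the rails with their bottoms at z = 110 mm, evenly spaced across the span with equal gaps (rounded down to the nearest mm) at the −x end and between each pair — any rounding remainder accumulates at the +x end.

The fence section is on the floor beside the stool on its −y side.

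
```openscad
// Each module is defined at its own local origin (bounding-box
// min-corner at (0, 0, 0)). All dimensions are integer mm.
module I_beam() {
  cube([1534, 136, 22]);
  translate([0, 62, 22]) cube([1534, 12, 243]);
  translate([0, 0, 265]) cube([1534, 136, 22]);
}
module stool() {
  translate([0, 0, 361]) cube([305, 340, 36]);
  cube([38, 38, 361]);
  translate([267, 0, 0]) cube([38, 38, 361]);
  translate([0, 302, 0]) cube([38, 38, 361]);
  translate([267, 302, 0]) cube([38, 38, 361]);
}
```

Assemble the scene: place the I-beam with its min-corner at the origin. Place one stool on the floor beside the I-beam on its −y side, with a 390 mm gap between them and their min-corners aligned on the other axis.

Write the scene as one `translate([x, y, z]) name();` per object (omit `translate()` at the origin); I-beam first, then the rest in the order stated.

I_beam();
translate([0, -730, 0]) stool();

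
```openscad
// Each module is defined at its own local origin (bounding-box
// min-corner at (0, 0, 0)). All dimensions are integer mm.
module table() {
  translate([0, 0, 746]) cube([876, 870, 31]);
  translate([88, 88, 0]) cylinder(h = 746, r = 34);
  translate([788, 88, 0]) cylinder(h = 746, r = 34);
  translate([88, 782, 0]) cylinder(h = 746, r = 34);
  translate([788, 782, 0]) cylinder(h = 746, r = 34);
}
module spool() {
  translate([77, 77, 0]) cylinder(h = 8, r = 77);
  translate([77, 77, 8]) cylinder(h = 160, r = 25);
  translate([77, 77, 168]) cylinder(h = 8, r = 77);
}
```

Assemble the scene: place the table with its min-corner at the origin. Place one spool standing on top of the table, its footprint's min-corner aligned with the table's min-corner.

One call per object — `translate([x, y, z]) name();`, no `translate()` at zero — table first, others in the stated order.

table();
translate([0, 0, 777]) spool();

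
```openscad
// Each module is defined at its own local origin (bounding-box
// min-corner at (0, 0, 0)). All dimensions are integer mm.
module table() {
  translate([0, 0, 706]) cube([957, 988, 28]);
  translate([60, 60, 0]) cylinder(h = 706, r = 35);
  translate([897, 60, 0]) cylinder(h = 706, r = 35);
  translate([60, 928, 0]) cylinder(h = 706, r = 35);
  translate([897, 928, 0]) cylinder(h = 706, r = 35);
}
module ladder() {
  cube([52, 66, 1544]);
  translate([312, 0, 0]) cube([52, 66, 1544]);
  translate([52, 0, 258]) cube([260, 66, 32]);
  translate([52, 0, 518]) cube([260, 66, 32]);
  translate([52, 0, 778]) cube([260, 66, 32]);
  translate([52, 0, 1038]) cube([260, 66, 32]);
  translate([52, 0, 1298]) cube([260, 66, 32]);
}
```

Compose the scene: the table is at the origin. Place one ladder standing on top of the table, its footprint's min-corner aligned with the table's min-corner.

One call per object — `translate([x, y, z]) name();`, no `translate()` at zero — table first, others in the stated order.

table();
translate([0, 0, 734]) ladder();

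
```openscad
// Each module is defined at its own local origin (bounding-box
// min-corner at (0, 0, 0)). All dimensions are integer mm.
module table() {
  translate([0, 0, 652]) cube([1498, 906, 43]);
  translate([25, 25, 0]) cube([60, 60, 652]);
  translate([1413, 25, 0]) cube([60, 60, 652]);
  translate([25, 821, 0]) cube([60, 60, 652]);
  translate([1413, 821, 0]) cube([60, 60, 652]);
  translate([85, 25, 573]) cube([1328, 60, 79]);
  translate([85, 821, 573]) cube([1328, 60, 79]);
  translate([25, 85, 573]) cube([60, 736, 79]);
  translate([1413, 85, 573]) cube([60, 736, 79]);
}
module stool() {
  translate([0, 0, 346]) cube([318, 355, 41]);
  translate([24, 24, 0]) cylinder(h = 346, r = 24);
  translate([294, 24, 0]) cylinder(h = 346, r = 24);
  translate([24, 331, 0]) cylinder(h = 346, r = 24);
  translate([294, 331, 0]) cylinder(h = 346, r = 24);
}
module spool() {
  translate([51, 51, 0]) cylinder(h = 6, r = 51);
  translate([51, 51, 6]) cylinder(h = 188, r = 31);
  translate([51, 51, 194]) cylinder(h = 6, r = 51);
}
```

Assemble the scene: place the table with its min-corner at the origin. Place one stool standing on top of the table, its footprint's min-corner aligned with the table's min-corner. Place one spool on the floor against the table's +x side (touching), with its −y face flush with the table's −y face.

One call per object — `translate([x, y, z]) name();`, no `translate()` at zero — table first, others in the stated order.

table();
translate([0, 0, 695]) stool();
translate([1498, 0, 0]) spool();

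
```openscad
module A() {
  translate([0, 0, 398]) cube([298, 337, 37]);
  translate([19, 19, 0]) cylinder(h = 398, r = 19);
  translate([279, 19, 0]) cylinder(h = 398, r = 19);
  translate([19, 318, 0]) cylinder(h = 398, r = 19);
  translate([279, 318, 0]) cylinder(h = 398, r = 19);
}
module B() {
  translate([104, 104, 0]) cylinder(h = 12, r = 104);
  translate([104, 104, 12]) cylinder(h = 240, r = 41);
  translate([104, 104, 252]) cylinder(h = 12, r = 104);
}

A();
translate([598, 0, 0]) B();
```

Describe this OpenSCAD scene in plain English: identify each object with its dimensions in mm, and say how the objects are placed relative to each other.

A is a four-legged stool. The seat is 298×337 mm, 37 mm thick, top at z = 435 mm. It stands on four round legs, each 38 mm in diameter, from z = 0 to the seat underside, each leg's axis is inset half a diameter from the nearest pair of seat edges (so the leg's bounding box is flush with the corner).

B is a spool: two coaxial disc flanges of radius 104 mm and thickness 12 mm, joined by a core cylinder of radius 41 mm and height 240 mm. The lower flange rests on z = 0 and the three cylinders share a vertical axis.

The spool is on the floor beside the stool on its +x side.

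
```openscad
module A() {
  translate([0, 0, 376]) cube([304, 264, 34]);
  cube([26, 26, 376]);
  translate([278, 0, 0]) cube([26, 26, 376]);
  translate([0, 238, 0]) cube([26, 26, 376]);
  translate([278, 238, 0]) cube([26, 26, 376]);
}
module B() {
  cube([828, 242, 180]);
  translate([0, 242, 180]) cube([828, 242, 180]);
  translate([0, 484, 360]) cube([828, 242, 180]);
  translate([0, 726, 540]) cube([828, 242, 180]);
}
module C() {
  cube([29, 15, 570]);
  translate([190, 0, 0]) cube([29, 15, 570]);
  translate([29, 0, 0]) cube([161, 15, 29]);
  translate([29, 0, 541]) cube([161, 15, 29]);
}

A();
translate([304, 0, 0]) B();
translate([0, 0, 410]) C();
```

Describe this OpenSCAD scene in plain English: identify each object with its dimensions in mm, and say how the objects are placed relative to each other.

A is a four-legged stool. The seat is a 304×264×34 mm slab whose top surface is at z = 410 mm; four square legs, each 26×26 mm in cross-section, run from the floor (z = 0) to the underside of the seat, each flush with a corner of the seat.

B is a run of 4 identical solid stair steps. Each tread is 828×242 mm and each step block is 180 mm high. Step 1 rests on the floor; step k is offset from step 1 by (k−1)×242 mm in y and (k−1)×180 mm in z.

C is a rectangular picture frame lying in the x–z plane (depth along y). The opening is 161 mm wide (x) by 512 mm tall (z), surrounded by a border 29 mm wide on all four sides. The frame is 15 mm deep and is made of two full-height vertical stiles with two horizontal rails fitted between them.

The staircase is against the stool's +x side, with their −y faces flush. The picture frame is on top of the stool.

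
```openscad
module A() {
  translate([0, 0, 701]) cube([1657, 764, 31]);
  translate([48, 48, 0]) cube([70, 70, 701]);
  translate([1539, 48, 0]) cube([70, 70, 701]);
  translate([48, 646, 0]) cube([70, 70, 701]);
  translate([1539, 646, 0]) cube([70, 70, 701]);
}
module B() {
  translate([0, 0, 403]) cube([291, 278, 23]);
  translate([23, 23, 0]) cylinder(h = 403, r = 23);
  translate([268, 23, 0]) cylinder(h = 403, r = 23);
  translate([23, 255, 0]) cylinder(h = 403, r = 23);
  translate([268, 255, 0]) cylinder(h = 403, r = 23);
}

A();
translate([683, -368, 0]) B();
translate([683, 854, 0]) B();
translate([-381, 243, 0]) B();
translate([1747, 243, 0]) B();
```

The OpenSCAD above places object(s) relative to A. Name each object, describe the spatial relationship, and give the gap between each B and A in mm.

A is a table. B is a stool. Four stools sit around the table at the −y, +y, −x, +x sides. The gap between each stool and the table is 90 mm.

Each stool's nearest face is 90 mm from the table's bounding box.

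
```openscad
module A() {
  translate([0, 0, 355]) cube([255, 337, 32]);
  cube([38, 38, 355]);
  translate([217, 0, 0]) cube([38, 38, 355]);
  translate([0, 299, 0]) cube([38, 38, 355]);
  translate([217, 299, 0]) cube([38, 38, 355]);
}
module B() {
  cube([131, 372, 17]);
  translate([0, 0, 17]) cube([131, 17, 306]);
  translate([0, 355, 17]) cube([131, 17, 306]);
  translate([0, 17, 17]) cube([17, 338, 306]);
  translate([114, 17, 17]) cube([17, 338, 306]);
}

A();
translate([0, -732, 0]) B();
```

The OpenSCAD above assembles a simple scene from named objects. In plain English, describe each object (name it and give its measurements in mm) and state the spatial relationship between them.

A is a simple wooden stool: a rectangular seat 255 mm (x) by 337 mm (y), 32 mm thick, top face at z = 387 mm, on four square legs, each 38×38 mm in cross-section. The legs rest on z = 0, each flush with a corner of the seat.

B is an open-topped rectangular box: outside dimensions 131×372×323 mm, with a uniform wall and base thickness of 17 mm. The base is a full 131×372 slab on the floor; four walls sit on top of the base. The front and back walls (the −y and +y sides) span the full width; the two side walls fit between them.

The open box is on the floor beside the stool on its −y side.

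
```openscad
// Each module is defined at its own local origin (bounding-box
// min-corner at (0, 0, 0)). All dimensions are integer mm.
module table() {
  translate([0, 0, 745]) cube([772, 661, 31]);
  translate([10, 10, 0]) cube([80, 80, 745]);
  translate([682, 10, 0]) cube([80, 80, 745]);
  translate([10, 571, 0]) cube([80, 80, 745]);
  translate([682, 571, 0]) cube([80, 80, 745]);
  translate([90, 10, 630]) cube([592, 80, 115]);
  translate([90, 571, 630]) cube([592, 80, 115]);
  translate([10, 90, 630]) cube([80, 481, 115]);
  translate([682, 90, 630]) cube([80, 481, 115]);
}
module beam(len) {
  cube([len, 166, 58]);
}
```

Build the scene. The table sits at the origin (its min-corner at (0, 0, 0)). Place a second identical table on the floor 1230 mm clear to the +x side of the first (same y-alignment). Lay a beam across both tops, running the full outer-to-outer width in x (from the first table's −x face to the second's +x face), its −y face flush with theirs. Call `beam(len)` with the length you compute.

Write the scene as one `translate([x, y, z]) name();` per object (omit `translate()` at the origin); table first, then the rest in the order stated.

table();
translate([2002, 0, 0]) table();
translate([0, 0, 776]) beam(2774);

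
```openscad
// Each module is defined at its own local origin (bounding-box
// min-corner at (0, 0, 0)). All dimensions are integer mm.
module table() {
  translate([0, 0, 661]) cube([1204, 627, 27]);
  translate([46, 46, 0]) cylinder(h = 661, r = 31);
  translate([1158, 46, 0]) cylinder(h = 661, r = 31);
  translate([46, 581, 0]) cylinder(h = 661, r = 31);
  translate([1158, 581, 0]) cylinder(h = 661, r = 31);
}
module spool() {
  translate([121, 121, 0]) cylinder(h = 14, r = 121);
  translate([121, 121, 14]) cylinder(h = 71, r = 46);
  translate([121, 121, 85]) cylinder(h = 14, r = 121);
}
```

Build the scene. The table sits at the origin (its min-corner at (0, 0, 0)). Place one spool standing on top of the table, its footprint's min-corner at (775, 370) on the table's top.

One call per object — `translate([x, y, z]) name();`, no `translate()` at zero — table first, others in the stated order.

table();
translate([775, 370, 688]) spool();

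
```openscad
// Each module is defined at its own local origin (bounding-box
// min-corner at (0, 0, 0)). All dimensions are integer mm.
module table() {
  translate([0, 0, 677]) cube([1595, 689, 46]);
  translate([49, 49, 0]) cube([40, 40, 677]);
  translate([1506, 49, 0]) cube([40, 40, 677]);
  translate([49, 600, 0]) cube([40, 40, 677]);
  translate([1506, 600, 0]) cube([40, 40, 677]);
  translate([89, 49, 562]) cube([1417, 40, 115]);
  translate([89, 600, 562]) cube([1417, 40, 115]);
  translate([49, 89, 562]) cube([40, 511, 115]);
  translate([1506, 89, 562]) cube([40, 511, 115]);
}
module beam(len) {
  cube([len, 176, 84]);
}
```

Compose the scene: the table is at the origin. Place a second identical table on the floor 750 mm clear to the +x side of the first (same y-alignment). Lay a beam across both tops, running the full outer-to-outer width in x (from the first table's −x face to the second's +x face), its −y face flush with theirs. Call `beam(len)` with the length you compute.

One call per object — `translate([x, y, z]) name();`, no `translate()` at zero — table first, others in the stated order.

table();
translate([2345, 0, 0]) table();
translate([0, 0, 723]) beam(3940);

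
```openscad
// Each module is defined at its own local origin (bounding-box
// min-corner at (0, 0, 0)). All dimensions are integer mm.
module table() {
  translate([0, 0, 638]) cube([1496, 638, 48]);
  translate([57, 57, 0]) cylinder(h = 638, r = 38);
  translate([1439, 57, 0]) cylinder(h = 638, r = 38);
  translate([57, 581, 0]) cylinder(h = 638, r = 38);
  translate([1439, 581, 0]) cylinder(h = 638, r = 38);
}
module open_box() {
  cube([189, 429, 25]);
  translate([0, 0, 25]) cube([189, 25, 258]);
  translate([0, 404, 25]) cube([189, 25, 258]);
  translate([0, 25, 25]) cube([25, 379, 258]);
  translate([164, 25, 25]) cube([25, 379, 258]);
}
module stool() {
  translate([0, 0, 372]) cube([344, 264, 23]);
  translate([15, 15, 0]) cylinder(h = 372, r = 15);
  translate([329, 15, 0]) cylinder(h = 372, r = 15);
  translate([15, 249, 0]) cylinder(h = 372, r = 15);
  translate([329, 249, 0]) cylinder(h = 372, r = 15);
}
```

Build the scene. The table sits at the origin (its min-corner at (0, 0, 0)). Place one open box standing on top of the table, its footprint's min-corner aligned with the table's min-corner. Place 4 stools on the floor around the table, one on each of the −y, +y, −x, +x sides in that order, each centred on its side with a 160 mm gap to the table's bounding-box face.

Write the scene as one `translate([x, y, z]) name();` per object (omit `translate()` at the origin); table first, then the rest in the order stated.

table();
translate([0, 0, 686]) open_box();
translate([576, -424, 0]) stool();
translate([576, 798, 0]) stool();
translate([-504, 187, 0]) stool();
translate([1656, 187, 0]) stool();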